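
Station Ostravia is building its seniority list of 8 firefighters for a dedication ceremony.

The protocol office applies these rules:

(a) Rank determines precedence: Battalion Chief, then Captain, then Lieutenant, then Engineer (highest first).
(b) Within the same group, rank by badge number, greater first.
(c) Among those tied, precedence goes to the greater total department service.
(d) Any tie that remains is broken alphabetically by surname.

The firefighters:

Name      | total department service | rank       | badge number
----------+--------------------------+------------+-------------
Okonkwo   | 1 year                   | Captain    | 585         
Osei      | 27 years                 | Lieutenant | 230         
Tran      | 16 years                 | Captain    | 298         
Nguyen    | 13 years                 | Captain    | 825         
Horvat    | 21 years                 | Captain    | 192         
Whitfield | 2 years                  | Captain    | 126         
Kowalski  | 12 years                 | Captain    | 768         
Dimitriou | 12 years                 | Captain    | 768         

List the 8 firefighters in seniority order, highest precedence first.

By rank: Nguyen, Dimitriou, Kowalski, Okonkwo, Tran, Horvat and Whitfield (Captain); then Osei (Lieutenant).
Among Nguyen, Dimitriou, Kowalski, Okonkwo, Tran, Horvat and Whitfield, by badge number (higher first): Nguyen (825) before Dimitriou and Kowalski (768) before Okonkwo (585) before Tran (298) before Horvat (192) before Whitfield (126).
Dimitriou and Kowalski both have total department service 12 years, so the next rule applies.
Among Dimitriou and Kowalski, alphabetically by surname: Dimitriou before Kowalski.
Full order: Nguyen, Dimitriou, Kowalski, Okonkwo, Tran, Horvat, Whitfield, Osei.

Nguyen, Dimitriou, Kowalski, Okonkwo, Tran, Horvat, Whitfield, Osei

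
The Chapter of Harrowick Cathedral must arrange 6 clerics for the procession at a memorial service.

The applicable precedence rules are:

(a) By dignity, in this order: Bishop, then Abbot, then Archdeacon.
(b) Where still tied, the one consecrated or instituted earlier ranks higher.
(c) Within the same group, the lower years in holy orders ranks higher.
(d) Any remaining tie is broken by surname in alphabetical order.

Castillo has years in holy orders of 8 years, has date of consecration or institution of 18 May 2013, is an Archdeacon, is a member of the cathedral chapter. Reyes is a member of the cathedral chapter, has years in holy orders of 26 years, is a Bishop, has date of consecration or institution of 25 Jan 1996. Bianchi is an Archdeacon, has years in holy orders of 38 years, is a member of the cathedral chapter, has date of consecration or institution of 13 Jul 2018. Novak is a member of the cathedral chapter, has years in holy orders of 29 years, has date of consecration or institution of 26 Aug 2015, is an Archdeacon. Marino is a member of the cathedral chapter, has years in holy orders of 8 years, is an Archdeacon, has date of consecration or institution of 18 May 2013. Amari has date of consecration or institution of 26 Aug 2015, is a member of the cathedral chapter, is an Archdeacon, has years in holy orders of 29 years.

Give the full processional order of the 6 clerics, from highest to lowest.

By dignity: Reyes (Bishop); then Castillo, Marino, Amari, Novak and Bianchi (Archdeacon).
Among Castillo, Marino, Amari, Novak and Bianchi, by date of consecration or institution (earlier first): Castillo and Marino (18 May 2013) before Amari and Novak (26 Aug 2015) before Bianchi (13 Jul 2018).
Castillo and Marino both have years in holy orders 8 years, so the next rule applies.
Among Castillo and Marino, alphabetically by surname: Castillo before Marino.
Amari and Novak both have years in holy orders 29 years, so the next rule applies.
Among Amari and Novak, alphabetically by surname: Amari before Novak.
Full order: Reyes, Castillo, Marino, Amari, Novak, Bianchi.

Reyes, Castillo, Marino, Amari, Novak, Bianchi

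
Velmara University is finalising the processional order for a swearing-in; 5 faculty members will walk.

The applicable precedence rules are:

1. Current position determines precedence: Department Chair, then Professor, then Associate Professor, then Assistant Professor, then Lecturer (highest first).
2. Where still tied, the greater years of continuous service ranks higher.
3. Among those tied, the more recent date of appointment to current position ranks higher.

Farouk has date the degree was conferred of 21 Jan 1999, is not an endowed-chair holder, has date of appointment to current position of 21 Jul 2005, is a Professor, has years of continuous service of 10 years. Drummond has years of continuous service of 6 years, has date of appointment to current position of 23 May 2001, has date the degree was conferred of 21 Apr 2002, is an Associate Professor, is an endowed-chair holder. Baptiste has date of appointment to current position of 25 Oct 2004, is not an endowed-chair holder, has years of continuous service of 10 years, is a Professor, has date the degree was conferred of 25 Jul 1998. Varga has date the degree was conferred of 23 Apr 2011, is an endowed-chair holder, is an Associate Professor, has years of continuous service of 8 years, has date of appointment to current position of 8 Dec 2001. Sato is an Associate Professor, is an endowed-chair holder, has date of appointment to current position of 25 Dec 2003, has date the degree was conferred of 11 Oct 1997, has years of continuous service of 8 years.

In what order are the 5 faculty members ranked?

By current position: Farouk and Baptiste (Professor); then Sato, Varga and Drummond (Associate Professor).
Farouk and Baptiste both have years of continuous service 10 years, so the next rule applies.
Among Farouk and Baptiste, by date of appointment to current position (later first): Farouk (21 Jul 2005) before Baptiste (25 Oct 2004).
Among Sato, Varga and Drummond, by years of continuous service (higher first): Sato and Varga (8 years) before Drummond (6 years).
Among Sato and Varga, by date of appointment to current position (later first): Sato (25 Dec 2003) before Varga (8 Dec 2001).
Full order: Farouk, Baptiste, Sato, Varga, Drummond.

Farouk, Baptiste, Sato, Varga, Drummond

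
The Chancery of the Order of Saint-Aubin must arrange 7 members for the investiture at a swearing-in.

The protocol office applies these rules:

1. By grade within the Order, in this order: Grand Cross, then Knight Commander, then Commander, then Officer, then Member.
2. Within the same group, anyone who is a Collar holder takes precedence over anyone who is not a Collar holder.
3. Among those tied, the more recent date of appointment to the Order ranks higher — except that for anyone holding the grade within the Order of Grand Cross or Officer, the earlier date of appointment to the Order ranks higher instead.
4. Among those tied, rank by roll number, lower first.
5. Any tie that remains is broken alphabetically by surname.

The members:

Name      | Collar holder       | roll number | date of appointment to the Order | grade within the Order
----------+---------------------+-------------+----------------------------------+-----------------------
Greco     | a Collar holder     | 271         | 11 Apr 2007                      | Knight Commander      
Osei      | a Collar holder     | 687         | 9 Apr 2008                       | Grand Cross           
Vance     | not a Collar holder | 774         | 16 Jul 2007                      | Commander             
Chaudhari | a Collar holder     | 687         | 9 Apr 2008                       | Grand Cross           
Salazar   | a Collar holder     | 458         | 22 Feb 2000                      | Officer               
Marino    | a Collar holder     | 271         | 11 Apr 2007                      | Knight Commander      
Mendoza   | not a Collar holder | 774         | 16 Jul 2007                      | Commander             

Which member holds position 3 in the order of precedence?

By grade within the Order: Chaudhari and Osei (Grand Cross); then Greco and Marino (Knight Commander); then Mendoza and Vance (Commander); then Salazar (Officer).
Chaudhari and Osei are each a Collar holder, so the next rule applies.
Chaudhari and Osei both have date of appointment to the Order 9 Apr 2008, so the next rule applies.
Chaudhari and Osei both have roll number 687, so the next rule applies.
Among Chaudhari and Osei, alphabetically by surname: Chaudhari before Osei.
Greco and Marino are each a Collar holder, so the next rule applies.
Greco and Marino both have date of appointment to the Order 11 Apr 2007, so the next rule applies.
Greco and Marino both have roll number 271, so the next rule applies.
Among Greco and Marino, alphabetically by surname: Greco before Marino.
Mendoza and Vance are each not a Collar holder, so the next rule applies.
Mendoza and Vance both have date of appointment to the Order 16 Jul 2007, so the next rule applies.
Mendoza and Vance both have roll number 774, so the next rule applies.
Among Mendoza and Vance, alphabetically by surname: Mendoza before Vance.
Order: Chaudhari, Osei, Greco, Marino, Mendoza, Vance, Salazar.

Greco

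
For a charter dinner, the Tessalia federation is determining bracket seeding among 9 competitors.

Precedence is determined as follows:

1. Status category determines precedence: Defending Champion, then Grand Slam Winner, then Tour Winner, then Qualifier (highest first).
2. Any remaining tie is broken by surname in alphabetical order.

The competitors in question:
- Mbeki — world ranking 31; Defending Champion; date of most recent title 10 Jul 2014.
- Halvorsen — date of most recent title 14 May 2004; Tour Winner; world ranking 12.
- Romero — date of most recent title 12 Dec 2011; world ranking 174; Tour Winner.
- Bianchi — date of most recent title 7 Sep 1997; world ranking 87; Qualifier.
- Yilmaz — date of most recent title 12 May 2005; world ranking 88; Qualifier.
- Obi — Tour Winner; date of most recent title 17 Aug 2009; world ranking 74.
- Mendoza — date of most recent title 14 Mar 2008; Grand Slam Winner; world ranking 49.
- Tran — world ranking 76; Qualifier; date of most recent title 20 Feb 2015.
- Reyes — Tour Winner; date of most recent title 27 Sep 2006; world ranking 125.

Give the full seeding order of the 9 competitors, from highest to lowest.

By status category: Mbeki (Defending Champion); then Mendoza (Grand Slam Winner); then Halvorsen, Obi, Reyes and Romero (Tour Winner); then Bianchi, Tran and Yilmaz (Qualifier).
Among Halvorsen, Obi, Reyes and Romero, alphabetically by surname: Halvorsen before Obi before Reyes before Romero.
Among Bianchi, Tran and Yilmaz, alphabetically by surname: Bianchi before Tran before Yilmaz.
Full order: Mbeki, Mendoza, Halvorsen, Obi, Reyes, Romero, Bianchi, Tran, Yilmaz.

Mbeki, Mendoza, Halvorsen, Obi, Reyes, Romero, Bianchi, Tran, Yilmaz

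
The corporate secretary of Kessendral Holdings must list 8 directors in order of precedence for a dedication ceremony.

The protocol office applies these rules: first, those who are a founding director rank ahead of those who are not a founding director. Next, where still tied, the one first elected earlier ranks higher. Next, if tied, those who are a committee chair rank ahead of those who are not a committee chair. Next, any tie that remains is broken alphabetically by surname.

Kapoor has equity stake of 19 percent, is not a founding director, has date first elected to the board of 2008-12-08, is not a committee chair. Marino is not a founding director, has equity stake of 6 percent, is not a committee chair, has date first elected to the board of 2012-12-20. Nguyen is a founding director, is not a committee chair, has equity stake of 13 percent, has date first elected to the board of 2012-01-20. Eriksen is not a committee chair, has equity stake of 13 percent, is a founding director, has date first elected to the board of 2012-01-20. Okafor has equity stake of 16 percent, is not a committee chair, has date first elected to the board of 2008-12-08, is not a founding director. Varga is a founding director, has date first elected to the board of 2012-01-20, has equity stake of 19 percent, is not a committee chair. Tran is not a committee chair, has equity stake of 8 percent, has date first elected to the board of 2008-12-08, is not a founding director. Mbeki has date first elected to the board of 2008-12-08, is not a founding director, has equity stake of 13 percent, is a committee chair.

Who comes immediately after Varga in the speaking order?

Mbeki

By the first rule: Eriksen, Nguyen and Varga (each a founding director); then Mbeki, Kapoor, Okafor, Tran and Marino (each not a founding director).
Eriksen, Nguyen and Varga all have date first elected to the board 2012-01-20, so the next rule applies.
Eriksen, Nguyen and Varga are each not a committee chair, so the next rule applies.
Among Eriksen, Nguyen and Varga, alphabetically by surname: Eriksen before Nguyen before Varga.
Among Mbeki, Kapoor, Okafor, Tran and Marino, by date first elected to the board (earlier first): Mbeki, Kapoor, Okafor and Tran (2008-12-08) before Marino (2012-12-20).
Among Mbeki, Kapoor, Okafor and Tran, a committee chair before not a committee chair: Mbeki (a committee chair) before Kapoor, Okafor and Tran (not a committee chair).
Among Kapoor, Okafor and Tran, alphabetically by surname: Kapoor before Okafor before Tran.
Order: Eriksen, Nguyen, Varga, Mbeki, Kapoor, Okafor, Tran, Marino.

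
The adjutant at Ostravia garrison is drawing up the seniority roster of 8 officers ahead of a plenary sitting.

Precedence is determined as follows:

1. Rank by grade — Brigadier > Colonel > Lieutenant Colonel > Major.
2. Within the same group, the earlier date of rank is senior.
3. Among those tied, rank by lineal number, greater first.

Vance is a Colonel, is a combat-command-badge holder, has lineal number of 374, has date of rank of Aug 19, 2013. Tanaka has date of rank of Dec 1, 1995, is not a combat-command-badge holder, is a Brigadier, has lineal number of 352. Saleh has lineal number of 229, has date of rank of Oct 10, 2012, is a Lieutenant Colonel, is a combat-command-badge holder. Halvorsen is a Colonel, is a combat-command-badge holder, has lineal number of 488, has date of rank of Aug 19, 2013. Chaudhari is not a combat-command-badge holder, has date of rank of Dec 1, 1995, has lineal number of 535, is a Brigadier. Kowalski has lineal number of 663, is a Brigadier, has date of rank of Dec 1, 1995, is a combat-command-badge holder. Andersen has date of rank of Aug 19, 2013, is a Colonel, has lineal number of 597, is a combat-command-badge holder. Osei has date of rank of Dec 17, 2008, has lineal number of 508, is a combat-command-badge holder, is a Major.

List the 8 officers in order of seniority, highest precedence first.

Kowalski, Chaudhari, Tanaka, Andersen, Halvorsen, Vance, Saleh, Osei

By grade: Kowalski, Chaudhari and Tanaka (Brigadier); then Andersen, Halvorsen and Vance (Colonel); then Saleh (Lieutenant Colonel); then Osei (Major).
Kowalski, Chaudhari and Tanaka all have date of rank Dec 1, 1995, so the next rule applies.
Among Kowalski, Chaudhari and Tanaka, by lineal number (higher first): Kowalski (663) before Chaudhari (535) before Tanaka (352).
Andersen, Halvorsen and Vance all have date of rank Aug 19, 2013, so the next rule applies.
Among Andersen, Halvorsen and Vance, by lineal number (higher first): Andersen (597) before Halvorsen (488) before Vance (374).
Full order: Kowalski, Chaudhari, Tanaka, Andersen, Halvorsen, Vance, Saleh, Osei.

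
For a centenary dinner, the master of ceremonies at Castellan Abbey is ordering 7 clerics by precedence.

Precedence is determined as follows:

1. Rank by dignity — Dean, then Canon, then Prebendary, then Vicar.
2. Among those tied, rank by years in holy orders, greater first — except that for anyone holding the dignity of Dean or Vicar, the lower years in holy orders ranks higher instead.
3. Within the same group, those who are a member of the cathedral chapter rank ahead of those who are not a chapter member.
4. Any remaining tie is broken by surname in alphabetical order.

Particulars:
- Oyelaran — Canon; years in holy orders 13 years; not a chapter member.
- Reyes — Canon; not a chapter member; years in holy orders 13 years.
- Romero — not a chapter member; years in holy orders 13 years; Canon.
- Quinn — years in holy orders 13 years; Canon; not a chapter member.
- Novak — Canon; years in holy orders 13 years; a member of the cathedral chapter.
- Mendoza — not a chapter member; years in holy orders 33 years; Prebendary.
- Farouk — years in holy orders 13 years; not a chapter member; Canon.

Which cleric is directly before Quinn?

By dignity: Novak, Farouk, Oyelaran, Quinn, Reyes and Romero (Canon); then Mendoza (Prebendary).
Novak, Farouk, Oyelaran, Quinn, Reyes and Romero all have years in holy orders 13 years, so the next rule applies.
Among Novak, Farouk, Oyelaran, Quinn, Reyes and Romero, a member of the cathedral chapter before not a chapter member: Novak (a member of the cathedral chapter) before Farouk, Oyelaran, Quinn, Reyes and Romero (not a chapter member).
Among Farouk, Oyelaran, Quinn, Reyes and Romero, alphabetically by surname: Farouk before Oyelaran before Quinn before Reyes before Romero.
Order: Novak, Farouk, Oyelaran, Quinn, Reyes, Romero, Mendoza.

Oyelaran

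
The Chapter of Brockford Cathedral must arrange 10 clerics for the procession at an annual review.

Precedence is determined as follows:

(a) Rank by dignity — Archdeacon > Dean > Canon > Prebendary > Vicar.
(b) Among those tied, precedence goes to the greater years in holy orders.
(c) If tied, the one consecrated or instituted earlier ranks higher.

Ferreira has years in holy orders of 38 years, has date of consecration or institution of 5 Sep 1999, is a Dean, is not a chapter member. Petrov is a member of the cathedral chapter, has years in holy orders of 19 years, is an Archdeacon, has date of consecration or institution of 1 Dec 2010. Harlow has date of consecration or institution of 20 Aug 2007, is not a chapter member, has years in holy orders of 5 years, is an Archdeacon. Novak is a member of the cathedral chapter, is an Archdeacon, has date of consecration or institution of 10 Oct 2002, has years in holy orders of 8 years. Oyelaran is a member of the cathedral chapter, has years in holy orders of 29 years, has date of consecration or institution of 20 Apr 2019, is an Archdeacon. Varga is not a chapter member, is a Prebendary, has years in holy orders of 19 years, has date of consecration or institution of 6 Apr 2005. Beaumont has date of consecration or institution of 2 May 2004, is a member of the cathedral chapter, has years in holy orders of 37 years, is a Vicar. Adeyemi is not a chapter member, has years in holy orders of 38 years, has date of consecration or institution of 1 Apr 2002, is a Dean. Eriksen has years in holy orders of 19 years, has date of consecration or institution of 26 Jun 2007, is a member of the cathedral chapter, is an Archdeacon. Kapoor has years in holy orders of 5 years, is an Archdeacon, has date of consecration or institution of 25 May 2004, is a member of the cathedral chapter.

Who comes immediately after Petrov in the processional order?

By dignity: Oyelaran, Eriksen, Petrov, Novak, Kapoor and Harlow (Archdeacon); then Ferreira and Adeyemi (Dean); then Varga (Prebendary); then Beaumont (Vicar).
Among Oyelaran, Eriksen, Petrov, Novak, Kapoor and Harlow, by years in holy orders (higher first): Oyelaran (29 years) before Eriksen and Petrov (19 years) before Novak (8 years) before Kapoor and Harlow (5 years).
Among Eriksen and Petrov, by date of consecration or institution (earlier first): Eriksen (26 Jun 2007) before Petrov (1 Dec 2010).
Among Kapoor and Harlow, by date of consecration or institution (earlier first): Kapoor (25 May 2004) before Harlow (20 Aug 2007).
Ferreira and Adeyemi both have years in holy orders 38 years, so the next rule applies.
Among Ferreira and Adeyemi, by date of consecration or institution (earlier first): Ferreira (5 Sep 1999) before Adeyemi (1 Apr 2002).
Order: Oyelaran, Eriksen, Petrov, Novak, Kapoor, Harlow, Ferreira, Adeyemi, Varga, Beaumont.

Novak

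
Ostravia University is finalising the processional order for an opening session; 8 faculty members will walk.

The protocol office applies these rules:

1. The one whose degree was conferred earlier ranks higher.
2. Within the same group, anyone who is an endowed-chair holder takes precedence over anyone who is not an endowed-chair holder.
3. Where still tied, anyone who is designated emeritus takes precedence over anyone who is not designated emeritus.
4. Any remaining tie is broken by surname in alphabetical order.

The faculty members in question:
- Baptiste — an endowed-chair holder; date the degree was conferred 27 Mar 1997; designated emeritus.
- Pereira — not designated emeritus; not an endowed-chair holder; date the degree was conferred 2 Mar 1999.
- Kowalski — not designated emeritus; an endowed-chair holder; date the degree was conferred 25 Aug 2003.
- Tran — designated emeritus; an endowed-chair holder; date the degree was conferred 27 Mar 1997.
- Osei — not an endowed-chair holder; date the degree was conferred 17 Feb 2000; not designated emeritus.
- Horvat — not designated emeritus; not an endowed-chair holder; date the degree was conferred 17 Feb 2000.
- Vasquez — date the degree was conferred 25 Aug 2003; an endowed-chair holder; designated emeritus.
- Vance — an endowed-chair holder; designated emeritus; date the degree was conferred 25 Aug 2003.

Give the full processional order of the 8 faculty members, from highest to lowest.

Baptiste, Tran, Pereira, Horvat, Osei, Vance, Vasquez, Kowalski

By date the degree was conferred (earlier first): Baptiste and Tran (both 27 Mar 1997); then Pereira (2 Mar 1999); then Horvat and Osei (both 17 Feb 2000); then Vance, Vasquez and Kowalski (each 25 Aug 2003).
Baptiste and Tran are each an endowed-chair holder, so the next rule applies.
Baptiste and Tran are each designated emeritus, so the next rule applies.
Among Baptiste and Tran, alphabetically by surname: Baptiste before Tran.
Horvat and Osei are each not an endowed-chair holder, so the next rule applies.
Horvat and Osei are each not designated emeritus, so the next rule applies.
Among Horvat and Osei, alphabetically by surname: Horvat before Osei.
Vance, Vasquez and Kowalski are each an endowed-chair holder, so the next rule applies.
Among Vance, Vasquez and Kowalski, designated emeritus before not designated emeritus: Vance and Vasquez (designated emeritus) before Kowalski (not designated emeritus).
Among Vance and Vasquez, alphabetically by surname: Vance before Vasquez.
Full order: Baptiste, Tran, Pereira, Horvat, Osei, Vance, Vasquez, Kowalski.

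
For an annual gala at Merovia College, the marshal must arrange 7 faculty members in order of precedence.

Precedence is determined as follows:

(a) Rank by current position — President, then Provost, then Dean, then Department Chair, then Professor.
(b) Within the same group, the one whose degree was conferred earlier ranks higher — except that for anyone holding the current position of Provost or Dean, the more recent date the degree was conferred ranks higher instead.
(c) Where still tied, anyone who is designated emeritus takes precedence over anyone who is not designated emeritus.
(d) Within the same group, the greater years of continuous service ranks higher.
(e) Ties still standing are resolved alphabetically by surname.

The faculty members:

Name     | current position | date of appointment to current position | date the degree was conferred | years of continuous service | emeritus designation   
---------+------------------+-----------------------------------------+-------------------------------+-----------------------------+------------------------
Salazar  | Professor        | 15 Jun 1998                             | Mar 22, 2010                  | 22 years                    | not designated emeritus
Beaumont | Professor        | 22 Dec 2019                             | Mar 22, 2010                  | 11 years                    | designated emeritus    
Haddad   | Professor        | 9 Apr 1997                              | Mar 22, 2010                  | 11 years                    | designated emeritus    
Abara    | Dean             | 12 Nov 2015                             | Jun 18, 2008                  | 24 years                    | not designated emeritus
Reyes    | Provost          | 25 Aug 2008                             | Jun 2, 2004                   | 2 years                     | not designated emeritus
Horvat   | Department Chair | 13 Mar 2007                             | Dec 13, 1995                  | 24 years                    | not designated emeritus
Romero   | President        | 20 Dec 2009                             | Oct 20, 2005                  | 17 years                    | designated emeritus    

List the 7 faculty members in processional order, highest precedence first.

Romero, Reyes, Abara, Horvat, Beaumont, Haddad, Salazar

By current position: Romero (President); then Reyes (Provost); then Abara (Dean); then Horvat (Department Chair); then Beaumont, Haddad and Salazar (Professor).
Beaumont, Haddad and Salazar all have date the degree was conferred Mar 22, 2010, so the next rule applies.
Among Beaumont, Haddad and Salazar, designated emeritus before not designated emeritus: Beaumont and Haddad (designated emeritus) before Salazar (not designated emeritus).
Beaumont and Haddad both have years of continuous service 11 years, so the next rule applies.
Among Beaumont and Haddad, alphabetically by surname: Beaumont before Haddad.
Full order: Romero, Reyes, Abara, Horvat, Beaumont, Haddad, Salazar.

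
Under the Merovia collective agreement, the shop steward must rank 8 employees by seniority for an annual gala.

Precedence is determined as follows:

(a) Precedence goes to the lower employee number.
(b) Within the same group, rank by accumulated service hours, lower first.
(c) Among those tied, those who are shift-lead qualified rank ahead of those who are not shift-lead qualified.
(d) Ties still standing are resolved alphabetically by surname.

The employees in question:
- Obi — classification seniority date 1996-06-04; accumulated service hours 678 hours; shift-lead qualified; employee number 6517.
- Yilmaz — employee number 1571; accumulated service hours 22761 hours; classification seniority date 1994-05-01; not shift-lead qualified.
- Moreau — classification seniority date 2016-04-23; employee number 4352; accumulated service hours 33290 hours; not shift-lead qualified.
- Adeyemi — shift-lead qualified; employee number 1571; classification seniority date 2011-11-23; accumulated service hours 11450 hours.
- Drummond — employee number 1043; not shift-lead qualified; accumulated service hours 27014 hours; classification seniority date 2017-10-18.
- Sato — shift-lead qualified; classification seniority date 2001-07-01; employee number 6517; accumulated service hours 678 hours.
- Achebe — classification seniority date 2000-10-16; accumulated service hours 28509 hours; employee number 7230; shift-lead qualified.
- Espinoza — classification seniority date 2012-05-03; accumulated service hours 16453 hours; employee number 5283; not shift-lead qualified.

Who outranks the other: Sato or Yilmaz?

Yilmaz

By employee number (lower first): Drummond (1043); then Adeyemi and Yilmaz (both 1571); then Moreau (4352); then Espinoza (5283); then Obi and Sato (both 6517); then Achebe (7230).
Among Adeyemi and Yilmaz, by accumulated service hours (lower first): Adeyemi (11450 hours) before Yilmaz (22761 hours).
Obi and Sato both have accumulated service hours 678 hours, so the next rule applies.
Obi and Sato are each shift-lead qualified, so the next rule applies.
Among Obi and Sato, alphabetically by surname: Obi before Sato.
So Yilmaz takes precedence.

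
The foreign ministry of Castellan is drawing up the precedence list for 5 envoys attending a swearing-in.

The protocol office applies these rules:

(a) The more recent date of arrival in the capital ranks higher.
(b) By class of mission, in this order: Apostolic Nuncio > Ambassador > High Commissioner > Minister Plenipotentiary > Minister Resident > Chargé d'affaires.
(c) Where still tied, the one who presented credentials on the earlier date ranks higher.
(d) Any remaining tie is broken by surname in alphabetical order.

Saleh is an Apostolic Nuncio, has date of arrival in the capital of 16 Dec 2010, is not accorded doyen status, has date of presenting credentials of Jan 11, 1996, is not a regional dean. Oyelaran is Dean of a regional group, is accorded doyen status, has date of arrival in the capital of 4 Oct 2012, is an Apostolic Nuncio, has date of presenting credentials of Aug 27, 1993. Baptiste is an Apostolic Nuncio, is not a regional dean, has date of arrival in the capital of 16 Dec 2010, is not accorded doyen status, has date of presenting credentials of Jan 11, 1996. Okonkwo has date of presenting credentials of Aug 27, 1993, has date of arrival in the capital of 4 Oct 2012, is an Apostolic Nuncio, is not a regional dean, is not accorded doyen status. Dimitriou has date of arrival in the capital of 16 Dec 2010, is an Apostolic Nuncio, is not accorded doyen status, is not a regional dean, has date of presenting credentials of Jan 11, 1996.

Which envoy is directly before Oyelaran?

By date of arrival in the capital (later first): Okonkwo and Oyelaran (both 4 Oct 2012); then Baptiste, Dimitriou and Saleh (each 16 Dec 2010).
Okonkwo and Oyelaran are each Apostolic Nuncio, so the next rule applies.
Okonkwo and Oyelaran both have date of presenting credentials Aug 27, 1993, so the next rule applies.
Among Okonkwo and Oyelaran, alphabetically by surname: Okonkwo before Oyelaran.
Baptiste, Dimitriou and Saleh are each Apostolic Nuncio, so the next rule applies.
Baptiste, Dimitriou and Saleh all have date of presenting credentials Jan 11, 1996, so the next rule applies.
Among Baptiste, Dimitriou and Saleh, alphabetically by surname: Baptiste before Dimitriou before Saleh.
Order: Okonkwo, Oyelaran, Baptiste, Dimitriou, Saleh.

Okonkwo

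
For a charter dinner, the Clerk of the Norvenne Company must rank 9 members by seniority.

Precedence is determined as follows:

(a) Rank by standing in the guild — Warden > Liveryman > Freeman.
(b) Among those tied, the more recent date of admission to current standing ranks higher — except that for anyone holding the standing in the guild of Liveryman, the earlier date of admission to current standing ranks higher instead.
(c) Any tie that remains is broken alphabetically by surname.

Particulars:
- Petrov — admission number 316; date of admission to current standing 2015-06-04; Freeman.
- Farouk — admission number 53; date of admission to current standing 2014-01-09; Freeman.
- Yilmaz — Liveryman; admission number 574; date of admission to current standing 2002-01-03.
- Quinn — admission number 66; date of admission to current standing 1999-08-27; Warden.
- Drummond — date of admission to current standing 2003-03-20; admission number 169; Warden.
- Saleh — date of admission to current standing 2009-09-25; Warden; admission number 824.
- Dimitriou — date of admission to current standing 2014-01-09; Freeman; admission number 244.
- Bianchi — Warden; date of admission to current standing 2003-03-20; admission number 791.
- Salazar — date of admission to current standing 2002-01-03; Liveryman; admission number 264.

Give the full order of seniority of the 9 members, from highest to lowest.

Saleh, Bianchi, Drummond, Quinn, Salazar, Yilmaz, Petrov, Dimitriou, Farouk

By standing in the guild: Saleh, Bianchi, Drummond and Quinn (Warden); then Salazar and Yilmaz (Liveryman); then Petrov, Dimitriou and Farouk (Freeman).
Among Saleh, Bianchi, Drummond and Quinn, by date of admission to current standing (later first): Saleh (2009-09-25) before Bianchi and Drummond (2003-03-20) before Quinn (1999-08-27).
Among Bianchi and Drummond, alphabetically by surname: Bianchi before Drummond.
Salazar and Yilmaz both have date of admission to current standing 2002-01-03, so the next rule applies.
Among Salazar and Yilmaz, alphabetically by surname: Salazar before Yilmaz.
Among Petrov, Dimitriou and Farouk, by date of admission to current standing (later first): Petrov (2015-06-04) before Dimitriou and Farouk (2014-01-09).
Among Dimitriou and Farouk, alphabetically by surname: Dimitriou before Farouk.
Full order: Saleh, Bianchi, Drummond, Quinn, Salazar, Yilmaz, Petrov, Dimitriou, Farouk.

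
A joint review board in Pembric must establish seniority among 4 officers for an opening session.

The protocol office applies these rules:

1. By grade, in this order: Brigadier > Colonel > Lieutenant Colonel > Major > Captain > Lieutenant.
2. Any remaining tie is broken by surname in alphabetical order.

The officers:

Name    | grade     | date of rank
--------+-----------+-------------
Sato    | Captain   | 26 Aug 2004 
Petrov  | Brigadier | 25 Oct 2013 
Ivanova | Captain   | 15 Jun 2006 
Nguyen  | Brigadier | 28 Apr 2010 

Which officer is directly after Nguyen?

By grade: Nguyen and Petrov (Brigadier); then Ivanova and Sato (Captain).
Among Nguyen and Petrov, alphabetically by surname: Nguyen before Petrov.
Among Ivanova and Sato, alphabetically by surname: Ivanova before Sato.
Order: Nguyen, Petrov, Ivanova, Sato.

Petrov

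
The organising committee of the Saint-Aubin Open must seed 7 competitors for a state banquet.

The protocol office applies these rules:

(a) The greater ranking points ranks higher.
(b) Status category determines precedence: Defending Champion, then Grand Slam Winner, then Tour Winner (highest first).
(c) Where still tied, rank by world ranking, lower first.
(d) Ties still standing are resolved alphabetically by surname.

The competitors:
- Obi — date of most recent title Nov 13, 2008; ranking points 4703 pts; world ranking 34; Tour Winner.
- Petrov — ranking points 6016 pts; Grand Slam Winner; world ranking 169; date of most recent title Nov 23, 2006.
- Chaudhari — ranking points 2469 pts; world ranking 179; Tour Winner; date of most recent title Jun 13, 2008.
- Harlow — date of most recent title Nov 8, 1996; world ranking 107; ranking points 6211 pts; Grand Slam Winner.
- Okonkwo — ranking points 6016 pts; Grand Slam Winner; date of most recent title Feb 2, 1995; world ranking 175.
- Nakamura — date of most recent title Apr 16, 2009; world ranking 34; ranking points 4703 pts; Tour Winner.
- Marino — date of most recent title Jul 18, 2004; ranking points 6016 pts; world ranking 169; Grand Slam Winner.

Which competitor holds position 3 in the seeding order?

By ranking points (higher first): Harlow (6211 pts); then Marino, Petrov and Okonkwo (each 6016 pts); then Nakamura and Obi (both 4703 pts); then Chaudhari (2469 pts).
Marino, Petrov and Okonkwo are each Grand Slam Winner, so the next rule applies.
Among Marino, Petrov and Okonkwo, by world ranking (lower first): Marino and Petrov (169) before Okonkwo (175).
Among Marino and Petrov, alphabetically by surname: Marino before Petrov.
Nakamura and Obi are each Tour Winner, so the next rule applies.
Nakamura and Obi both have world ranking 34, so the next rule applies.
Among Nakamura and Obi, alphabetically by surname: Nakamura before Obi.
Order: Harlow, Marino, Petrov, Okonkwo, Nakamura, Obi, Chaudhari.

Petrov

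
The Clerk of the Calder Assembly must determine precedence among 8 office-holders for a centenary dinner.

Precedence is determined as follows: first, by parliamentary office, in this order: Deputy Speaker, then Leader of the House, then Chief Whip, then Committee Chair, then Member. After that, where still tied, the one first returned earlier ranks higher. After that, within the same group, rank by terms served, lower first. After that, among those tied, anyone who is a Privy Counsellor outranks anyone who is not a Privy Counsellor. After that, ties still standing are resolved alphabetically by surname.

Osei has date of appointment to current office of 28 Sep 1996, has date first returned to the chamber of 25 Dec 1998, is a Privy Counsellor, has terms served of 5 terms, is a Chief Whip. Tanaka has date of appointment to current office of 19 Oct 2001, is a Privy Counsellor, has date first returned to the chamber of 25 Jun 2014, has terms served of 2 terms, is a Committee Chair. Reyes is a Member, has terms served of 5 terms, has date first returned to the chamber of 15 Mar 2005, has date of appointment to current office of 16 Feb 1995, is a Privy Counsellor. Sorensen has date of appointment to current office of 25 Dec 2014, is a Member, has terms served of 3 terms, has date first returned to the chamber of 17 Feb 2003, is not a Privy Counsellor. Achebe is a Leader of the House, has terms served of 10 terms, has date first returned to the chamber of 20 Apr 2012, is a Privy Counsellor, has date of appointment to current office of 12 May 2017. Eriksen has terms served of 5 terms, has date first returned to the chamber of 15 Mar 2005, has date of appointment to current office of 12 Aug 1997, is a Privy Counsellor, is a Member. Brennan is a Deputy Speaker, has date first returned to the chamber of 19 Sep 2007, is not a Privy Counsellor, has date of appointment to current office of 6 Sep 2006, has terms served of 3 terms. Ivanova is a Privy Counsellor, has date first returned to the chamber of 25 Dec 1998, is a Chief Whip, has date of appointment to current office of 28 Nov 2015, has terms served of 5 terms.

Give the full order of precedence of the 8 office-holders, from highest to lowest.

Brennan, Achebe, Ivanova, Osei, Tanaka, Sorensen, Eriksen, Reyes

By parliamentary office: Brennan (Deputy Speaker); then Achebe (Leader of the House); then Ivanova and Osei (Chief Whip); then Tanaka (Committee Chair); then Sorensen, Eriksen and Reyes (Member).
Ivanova and Osei both have date first returned to the chamber 25 Dec 1998, so the next rule applies.
Ivanova and Osei both have terms served 5 terms, so the next rule applies.
Ivanova and Osei are each a Privy Counsellor, so the next rule applies.
Among Ivanova and Osei, alphabetically by surname: Ivanova before Osei.
Among Sorensen, Eriksen and Reyes, by date first returned to the chamber (earlier first): Sorensen (17 Feb 2003) before Eriksen and Reyes (15 Mar 2005).
Eriksen and Reyes both have terms served 5 terms, so the next rule applies.
Eriksen and Reyes are each a Privy Counsellor, so the next rule applies.
Among Eriksen and Reyes, alphabetically by surname: Eriksen before Reyes.
Full order: Brennan, Achebe, Ivanova, Osei, Tanaka, Sorensen, Eriksen, Reyes.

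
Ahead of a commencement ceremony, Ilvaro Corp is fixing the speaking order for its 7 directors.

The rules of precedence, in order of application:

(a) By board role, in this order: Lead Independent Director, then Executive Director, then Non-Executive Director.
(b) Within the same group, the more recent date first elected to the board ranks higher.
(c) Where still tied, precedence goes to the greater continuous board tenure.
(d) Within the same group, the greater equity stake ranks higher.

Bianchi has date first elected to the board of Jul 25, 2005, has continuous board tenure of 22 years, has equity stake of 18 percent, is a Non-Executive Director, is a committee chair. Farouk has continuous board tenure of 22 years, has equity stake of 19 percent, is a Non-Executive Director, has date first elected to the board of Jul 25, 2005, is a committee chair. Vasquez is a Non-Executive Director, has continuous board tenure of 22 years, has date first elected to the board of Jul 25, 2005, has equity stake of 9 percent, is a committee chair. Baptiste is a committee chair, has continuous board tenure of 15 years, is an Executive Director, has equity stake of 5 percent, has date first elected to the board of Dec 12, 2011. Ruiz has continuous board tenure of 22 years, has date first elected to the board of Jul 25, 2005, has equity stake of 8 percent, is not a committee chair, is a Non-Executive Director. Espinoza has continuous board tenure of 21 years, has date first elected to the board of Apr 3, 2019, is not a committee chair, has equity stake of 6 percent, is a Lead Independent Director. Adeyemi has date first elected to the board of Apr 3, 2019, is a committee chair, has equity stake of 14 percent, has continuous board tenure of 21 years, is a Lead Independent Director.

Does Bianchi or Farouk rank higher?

Farouk

By board role: Adeyemi and Espinoza (Lead Independent Director); then Baptiste (Executive Director); then Farouk, Bianchi, Vasquez and Ruiz (Non-Executive Director).
Adeyemi and Espinoza both have date first elected to the board Apr 3, 2019, so the next rule applies.
Adeyemi and Espinoza both have continuous board tenure 21 years, so the next rule applies.
Among Adeyemi and Espinoza, by equity stake (higher first): Adeyemi (14 percent) before Espinoza (6 percent).
Farouk, Bianchi, Vasquez and Ruiz all have date first elected to the board Jul 25, 2005, so the next rule applies.
Farouk, Bianchi, Vasquez and Ruiz all have continuous board tenure 22 years, so the next rule applies.
Among Farouk, Bianchi, Vasquez and Ruiz, by equity stake (higher first): Farouk (19 percent) before Bianchi (18 percent) before Vasquez (9 percent) before Ruiz (8 percent).
So Farouk takes precedence.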